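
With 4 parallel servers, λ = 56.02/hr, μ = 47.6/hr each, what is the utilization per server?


ρ = λ/(cμ) = 56.02/(4·47.6) = 56.02/190.40 = 0.2942

Final: 0.2942


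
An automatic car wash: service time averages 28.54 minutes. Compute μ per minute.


μ = 1/(service time) in consistent units.
1 minute = 1 min, so μ = 1/28.54 = 0.03504 per minute

Final: 0.03504 /min


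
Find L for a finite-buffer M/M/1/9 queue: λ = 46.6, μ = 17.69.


ρ = 46.6/17.69 = 2.6343
L = ρ[1 − (K+1)ρ^K + Kρ^(K+1)] / [(1−ρ)(1−ρ^(K+1))]
Numerator: 2.6343·(1 − 10·6108.333691 + 9·16090.918598) = 220581.931037
Denominator: (-1.6343)·(-16089.918598) = 26295.056341
L = 220581.931037/26295.056341 = 8.3887

Final: 8.3887


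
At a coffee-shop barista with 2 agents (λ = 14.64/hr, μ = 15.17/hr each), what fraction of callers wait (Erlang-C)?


a = λ/μ = 0.9651; ρ = a/2 = 0.4825
P₀ = 0.349044 (from M/M/c formula)
C(c,a) = [a^c/(c!(1−ρ))]·P₀ = [0.93135/(2·0.5175)]·0.349044
= 0.89991·0.349044 = 0.314107

Final: 0.314107


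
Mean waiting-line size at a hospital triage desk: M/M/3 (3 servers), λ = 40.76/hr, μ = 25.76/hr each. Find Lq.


a = λ/μ = 1.5823; ρ = a/3 = 0.5274
P₀ = 0.191157
Lq = P₀·a^c·ρ / (c!·(1−ρ)²) = 0.191157·3.96155·0.5274/(6·0.22332)
= 0.29809

Final: 0.29809


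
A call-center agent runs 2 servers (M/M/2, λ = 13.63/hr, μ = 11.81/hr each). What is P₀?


a = λ/μ = 13.63/11.81 = 1.1541; ρ = a/c = 0.5771
Σ_{k=0}^{1} a^k/k! (terms k=0..1) = 1.00000 + 1.15411 = 2.15411
Tail: a^2/(2!(1−ρ)) = 1.33196/(2·0.4229) = 1.57462
P₀ = 1/(2.15411 + 1.57462) = 1/3.72873 = 0.268188

Final: 0.268188


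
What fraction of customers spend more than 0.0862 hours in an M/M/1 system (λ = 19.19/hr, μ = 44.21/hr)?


W ~ Exponential(μ−λ) for M/M/1.
μ − λ = 44.21 − 19.19 = 25.0200
P(W > t) = e^{−(μ−λ)t} = e^{−2.1567} = 0.115704

Final: 0.115704


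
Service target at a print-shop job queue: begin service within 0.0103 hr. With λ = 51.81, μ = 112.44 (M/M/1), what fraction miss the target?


ρ = 51.81/112.44 = 0.4608
P(Wq > t) = ρ·e^{−(μ−λ)t} = 0.4608·e^{−0.6245}
= 0.4608·0.535535 = 0.246763

Final: 0.246763


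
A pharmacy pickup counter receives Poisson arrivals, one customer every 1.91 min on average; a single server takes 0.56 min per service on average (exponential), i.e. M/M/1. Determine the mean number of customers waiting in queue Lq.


λ = 60/1.91 = 31.4136 /hr
μ = 60/0.56 = 107.1429 /hr
ρ = λ/μ = 31.4136/107.1429 = 0.2932
Lq = ρ²/(1−ρ) = 0.08596/0.7068 = 0.1216

Final: 0.1216


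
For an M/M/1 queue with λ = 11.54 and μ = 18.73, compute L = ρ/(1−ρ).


ρ = λ/μ = 11.54/18.73 = 0.6161
L = ρ/(1−ρ) = 0.6161/(1 − 0.6161) = 0.6161/0.3839 = 1.6050

Final: 1.6050


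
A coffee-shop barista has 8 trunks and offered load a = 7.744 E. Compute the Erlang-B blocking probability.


B(c,a) = (a^c/c!) / Σ_{k=0}^{c} a^k/k!
a^8/8! = 320.776268
Σ terms (k=0..8): 1.00000 + 7.74400 + 29.98477 + 77.40068 + 149.84772 + 232.08415 + 299.54327 + 331.38044 + 320.77627 = 1449.761297
B = 320.776268/1449.761297 = 0.221261

Final: 0.221261


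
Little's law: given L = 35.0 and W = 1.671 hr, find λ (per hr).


λ = L/W = 35.0/1.671 = 20.9455 /hr

Final: 20.9455 /hr


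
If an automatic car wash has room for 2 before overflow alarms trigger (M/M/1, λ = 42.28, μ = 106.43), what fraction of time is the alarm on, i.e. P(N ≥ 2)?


ρ = 42.28/106.43 = 0.3973
P(N ≥ n) = ρ^n = 0.3973^2 = 0.157813

Final: 0.157813


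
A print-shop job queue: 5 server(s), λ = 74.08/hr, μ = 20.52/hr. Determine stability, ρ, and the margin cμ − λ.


Total capacity cμ = 5·20.52 = 102.60/hr
ρ = λ/(cμ) = 74.08/102.60 = 0.7220
Stable ⇔ ρ < 1: YES
Spare capacity = cμ − λ = 102.60 − 74.08 = 28.52/hr

Final: ρ = 0.7220; stable; margin = 28.52/hr


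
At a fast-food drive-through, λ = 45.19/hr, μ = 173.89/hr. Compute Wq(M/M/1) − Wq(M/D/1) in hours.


ρ = 45.19/173.89 = 0.2599
Wq(M/M/1) = ρ/(μ−λ) = 0.2599/128.70 = 0.002019 hr
Wq(M/D/1) = ρ/(2(μ−λ)) = 0.001010 hr
Savings = 0.002019 − 0.001010 = 0.001010 hr

Final: 0.001010 hr


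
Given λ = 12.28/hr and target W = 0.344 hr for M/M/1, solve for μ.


W = 1/(μ−λ) ⇒ μ − λ = 1/W = 1/0.344 = 2.9070
μ = λ + 1/W = 12.28 + 2.9070 = 15.1870 per hr

Final: 15.1870 /hr


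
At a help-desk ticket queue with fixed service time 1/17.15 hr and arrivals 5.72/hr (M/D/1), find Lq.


ρ = 5.72/17.15 = 0.3335
M/D/1: Lq = ρ²/(2(1−ρ)) = 0.1112/(2·0.6665) = 0.08345

Final: 0.08345


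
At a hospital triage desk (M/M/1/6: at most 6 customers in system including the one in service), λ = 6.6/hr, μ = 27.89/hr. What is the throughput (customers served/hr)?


ρ = 0.2366; P_K = (1−ρ)ρ^6/(1−ρ^7) = 0.0001341
λ_eff = λ(1 − P_K) = 6.6·(1 − 0.0001341) = 6.6·0.999866 = 6.5991 /hr

Final: 6.5991 /hr


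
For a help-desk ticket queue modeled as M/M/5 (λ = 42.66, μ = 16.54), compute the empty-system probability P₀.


a = λ/μ = 42.66/16.54 = 2.5792; ρ = a/c = 0.5158
Σ_{k=0}^{4} a^k/k! (terms k=0..4) = 1.00000 + 2.57920 + 3.32614 + 2.85960 + 1.84387 = 11.60881
Tail: a^5/(5!(1−ρ)) = 114.13707/(120·0.4842) = 1.96452
P₀ = 1/(11.60881 + 1.96452) = 1/13.57333 = 0.073674

Final: 0.073674


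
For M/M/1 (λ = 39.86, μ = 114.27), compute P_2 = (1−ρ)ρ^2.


ρ = 39.86/114.27 = 0.3488
P_n = (1−ρ)·ρ^n = (1 − 0.3488)·0.3488^2 = 0.6512·0.121677 = 0.079234

Final: 0.079234


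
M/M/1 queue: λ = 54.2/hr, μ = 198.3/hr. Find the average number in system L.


ρ = λ/μ = 54.2/198.3 = 0.2733
L = ρ/(1−ρ) = 0.2733/(1 − 0.2733) = 0.2733/0.7267 = 0.3761

Final: 0.3761


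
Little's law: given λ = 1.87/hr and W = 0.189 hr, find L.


L = λW = 1.87·0.189 = 0.3534

Final: 0.3534


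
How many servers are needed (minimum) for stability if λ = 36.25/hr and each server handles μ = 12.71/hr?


Stability requires cμ > λ ⇔ c > λ/μ.
λ/μ = 36.25/12.71 = 2.8521
Minimum integer c = ⌊2.8521⌋ + 1 = 3
Check: 3·12.71 = 38.13 > 36.25, while 2·12.71 = 25.42 ≤ 36.25

Final: 3 servers


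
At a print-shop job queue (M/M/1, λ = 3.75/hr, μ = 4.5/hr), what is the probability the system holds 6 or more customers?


ρ = 3.75/4.5 = 0.8333
P(N ≥ n) = ρ^n = 0.8333^6 = 0.334898

Final: 0.334898


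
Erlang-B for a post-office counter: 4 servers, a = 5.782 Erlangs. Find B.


B(c,a) = (a^c/c!) / Σ_{k=0}^{c} a^k/k!
a^4/4! = 46.569450
Σ terms (k=0..4): 1.00000 + 5.78200 + 16.71576 + 32.21685 + 46.56945 = 102.284057
B = 46.569450/102.284057 = 0.455295

Final: 0.455295


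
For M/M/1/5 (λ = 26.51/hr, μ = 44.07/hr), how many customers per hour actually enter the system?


ρ = 0.6015; P_K = (1−ρ)ρ^5/(1−ρ^6) = 0.032945
λ_eff = λ(1 − P_K) = 26.51·(1 − 0.032945) = 26.51·0.967055 = 25.6366 /hr

Final: 25.6366 /hr


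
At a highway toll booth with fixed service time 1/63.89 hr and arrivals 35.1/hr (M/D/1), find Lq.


ρ = 35.1/63.89 = 0.5494
M/D/1: Lq = ρ²/(2(1−ρ)) = 0.3018/(2·0.4506) = 0.33490

Final: 0.33490


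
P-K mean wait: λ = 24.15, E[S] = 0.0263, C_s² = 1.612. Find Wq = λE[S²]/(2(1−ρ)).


ρ = λ·E[S] = 24.15·0.0263 = 0.6351
E[S²] = E[S]²(1+C_s²) = 0.0263²·(1+1.612) = 0.001807
Wq = λ·E[S²]/(2(1−ρ)) = 24.15·0.001807/(2·0.3649) = 0.05979 hr

Final: 0.05979 hr


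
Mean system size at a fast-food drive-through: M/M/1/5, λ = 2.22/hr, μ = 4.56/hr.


ρ = 2.22/4.56 = 0.4868
L = ρ[1 − (K+1)ρ^K + Kρ^(K+1)] / [(1−ρ)(1−ρ^(K+1))]
Numerator: 0.4868·(1 − 6·0.027349 + 5·0.013315) = 0.439365
Denominator: (0.5132)·(0.986685) = 0.506325
L = 0.439365/0.506325 = 0.8678

Final: 0.8678


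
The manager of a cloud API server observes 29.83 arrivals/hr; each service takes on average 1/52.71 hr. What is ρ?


ρ = λ/μ = 29.83/52.71 = 0.5659

Final: 0.5659


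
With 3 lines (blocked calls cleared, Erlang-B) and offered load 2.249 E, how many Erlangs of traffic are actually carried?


B(3,2.249) = 0.247059 (Erlang-B)
Carried load = a(1 − B) = 2.249·(1 − 0.247059) = 2.249·0.752941 = 1.6934 E

Final: 1.6934 Erlangs


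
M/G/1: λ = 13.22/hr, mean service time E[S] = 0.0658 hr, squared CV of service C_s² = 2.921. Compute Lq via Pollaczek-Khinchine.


ρ = λ·E[S] = 13.22·0.0658 = 0.8699
Lq = ρ²(1+C_s²)/(2(1−ρ)) = 0.7567·(1+2.921)/(2·0.1301)
= 0.7567·3.9210/0.2602 = 11.40051

Final: 11.40051


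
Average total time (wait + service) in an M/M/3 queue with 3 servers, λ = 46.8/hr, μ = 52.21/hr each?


a = 0.8964; ρ = 0.2988; P₀ = 0.404970
Lq = P₀·a^c·ρ/(c!(1−ρ)²) = 0.02954
Wq = Lq/λ = 0.02954/46.8 = 0.0006312 hr
W = Wq + 1/μ = 0.0006312 + 0.01915 = 0.01978 hr

Final: 0.01978 hr


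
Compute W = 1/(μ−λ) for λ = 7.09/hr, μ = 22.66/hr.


W = 1/(μ−λ) = 1/(22.66 − 7.09) = 1/15.57 = 0.06423 hr

Final: 0.06423 hr


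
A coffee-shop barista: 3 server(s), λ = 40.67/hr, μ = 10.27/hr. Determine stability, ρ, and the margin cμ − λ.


Total capacity cμ = 3·10.27 = 30.81/hr
ρ = λ/(cμ) = 40.67/30.81 = 1.3200
Stable ⇔ ρ < 1: NO
Spare capacity = cμ − λ = 30.81 − 40.67 = -9.86/hr

Final: ρ = 1.3200; unstable; margin = -9.86/hr


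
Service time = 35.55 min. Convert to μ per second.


μ = 1/(service time) in consistent units.
1 second = 0.0166667 min, so μ = 0.0166667/35.55 = 0.0004688 per second

Final: 0.0004688 /sec


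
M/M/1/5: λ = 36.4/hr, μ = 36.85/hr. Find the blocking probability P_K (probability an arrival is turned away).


ρ = λ/μ = 36.4/36.85 = 0.9878
P_K = (1−ρ)ρ^K/(1−ρ^(K+1)) = (0.01221·0.940415)/(1 − 0.928931)
= 0.011484/0.071069 = 0.161589

Final: 0.161589


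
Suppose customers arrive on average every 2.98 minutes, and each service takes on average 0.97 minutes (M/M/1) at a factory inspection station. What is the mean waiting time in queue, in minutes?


λ = 60/2.98 = 20.1342 /hr
μ = 60/0.97 = 61.8557 /hr
ρ = λ/μ = 20.1342/61.8557 = 0.3255
Wq = ρ/(μ−λ) = 0.3255/(61.8557−20.1342) = 0.007802 hr
In minutes: 0.007802·60 = 0.4681 min

Final: 0.4681 min


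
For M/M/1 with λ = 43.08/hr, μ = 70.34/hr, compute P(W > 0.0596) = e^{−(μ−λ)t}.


W ~ Exponential(μ−λ) for M/M/1.
μ − λ = 70.34 − 43.08 = 27.2600
P(W > t) = e^{−(μ−λ)t} = e^{−1.6247} = 0.196972

Final: 0.196972


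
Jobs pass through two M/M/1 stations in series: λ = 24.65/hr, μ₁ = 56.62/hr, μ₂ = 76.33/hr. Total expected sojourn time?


Each node sees arrival rate λ = 24.65/hr (tandem ⇒ throughput preserved).
W₁ = 1/(μ₁−λ) = 1/(56.62−24.65) = 0.03128 hr
W₂ = 1/(μ₂−λ) = 1/(76.33−24.65) = 0.01935 hr
W_total = W₁ + W₂ = 0.03128 + 0.01935 = 0.05063 hr

Final: 0.05063 hr


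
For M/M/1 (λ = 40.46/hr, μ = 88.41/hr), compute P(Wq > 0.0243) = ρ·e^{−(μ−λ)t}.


ρ = 40.46/88.41 = 0.4576
P(Wq > t) = ρ·e^{−(μ−λ)t} = 0.4576·e^{−1.1652}
= 0.4576·0.311865 = 0.142722

Final: 0.142722


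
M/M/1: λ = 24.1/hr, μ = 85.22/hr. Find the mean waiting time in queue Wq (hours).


ρ = 24.1/85.22 = 0.2828
Wq = ρ/(μ−λ) = 0.2828/(85.22 − 24.1) = 0.2828/61.12 = 0.004627 hr

Final: 0.004627 hr


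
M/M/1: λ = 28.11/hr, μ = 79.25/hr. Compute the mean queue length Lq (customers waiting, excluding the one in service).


ρ = 28.11/79.25 = 0.3547
Lq = ρ²/(1−ρ) = 0.1258/0.6453 = 0.1950

Final: 0.1950


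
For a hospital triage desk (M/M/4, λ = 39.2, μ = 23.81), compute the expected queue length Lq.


a = λ/μ = 1.6464; ρ = a/4 = 0.4116
P₀ = 0.189911
Lq = P₀·a^c·ρ / (c!·(1−ρ)²) = 0.189911·7.34694·0.4116/(24·0.34622)
= 0.06911

Final: 0.06911


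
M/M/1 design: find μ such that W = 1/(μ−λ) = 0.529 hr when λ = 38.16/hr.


W = 1/(μ−λ) ⇒ μ − λ = 1/W = 1/0.529 = 1.8904
μ = λ + 1/W = 38.16 + 1.8904 = 40.0504 per hr

Final: 40.0504 /hr


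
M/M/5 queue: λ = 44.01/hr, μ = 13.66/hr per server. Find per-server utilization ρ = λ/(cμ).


ρ = λ/(cμ) = 44.01/(5·13.66) = 44.01/68.30 = 0.6444

Final: 0.6444


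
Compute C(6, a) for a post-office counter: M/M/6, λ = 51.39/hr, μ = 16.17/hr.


a = λ/μ = 3.1781; ρ = a/6 = 0.5297
P₀ = 0.040694 (from M/M/c formula)
C(c,a) = [a^c/(c!(1−ρ))]·P₀ = [1030.41361/(720·0.4703)]·0.040694
= 3.04292·0.040694 = 0.123828

Final: 0.123828


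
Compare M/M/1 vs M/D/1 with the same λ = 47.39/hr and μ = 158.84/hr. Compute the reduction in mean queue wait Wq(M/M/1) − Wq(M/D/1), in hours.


ρ = 47.39/158.84 = 0.2984
Wq(M/M/1) = ρ/(μ−λ) = 0.2984/111.45 = 0.002677 hr
Wq(M/D/1) = ρ/(2(μ−λ)) = 0.001338 hr
Savings = 0.002677 − 0.001338 = 0.001338 hr

Final: 0.001338 hr


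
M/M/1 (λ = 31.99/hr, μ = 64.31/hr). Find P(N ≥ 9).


ρ = 31.99/64.31 = 0.4974
P(N ≥ n) = ρ^n = 0.4974^9 = 0.001865

Final: 0.001865


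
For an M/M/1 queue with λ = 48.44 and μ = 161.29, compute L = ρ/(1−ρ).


ρ = λ/μ = 48.44/161.29 = 0.3003
L = ρ/(1−ρ) = 0.3003/(1 − 0.3003) = 0.3003/0.6997 = 0.4292

Final: 0.4292


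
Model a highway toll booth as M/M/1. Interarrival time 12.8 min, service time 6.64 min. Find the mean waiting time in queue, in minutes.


λ = 60/12.8 = 4.6875 /hr
μ = 60/6.64 = 9.0361 /hr
ρ = λ/μ = 4.6875/9.0361 = 0.5187
Wq = ρ/(μ−λ) = 0.5187/(9.0361−4.6875) = 0.11929 hr
In minutes: 0.11929·60 = 7.157 min

Final: 7.157 min


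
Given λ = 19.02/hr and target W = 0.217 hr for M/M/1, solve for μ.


W = 1/(μ−λ) ⇒ μ − λ = 1/W = 1/0.217 = 4.6083
μ = λ + 1/W = 19.02 + 4.6083 = 23.6283 per hr

Final: 23.6283 /hr


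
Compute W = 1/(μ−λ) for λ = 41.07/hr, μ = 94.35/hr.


W = 1/(μ−λ) = 1/(94.35 − 41.07) = 1/53.28 = 0.01877 hr

Final: 0.01877 hr


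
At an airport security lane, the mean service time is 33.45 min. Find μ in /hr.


μ = 1/(service time) in consistent units.
1 hour = 60 min, so μ = 60/33.45 = 1.7937 per hour

Final: 1.7937 /hr


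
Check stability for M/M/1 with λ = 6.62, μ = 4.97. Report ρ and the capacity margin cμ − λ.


Total capacity cμ = 1·4.97 = 4.97/hr
ρ = λ/(cμ) = 6.62/4.97 = 1.3320
Stable ⇔ ρ < 1: NO
Spare capacity = cμ − λ = 4.97 − 6.62 = -1.65/hr

Final: ρ = 1.3320; unstable; margin = -1.65/hr


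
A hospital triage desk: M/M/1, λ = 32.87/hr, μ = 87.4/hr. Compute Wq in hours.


ρ = 32.87/87.4 = 0.3761
Wq = ρ/(μ−λ) = 0.3761/(87.4 − 32.87) = 0.3761/54.53 = 0.006897 hr

Final: 0.006897 hr


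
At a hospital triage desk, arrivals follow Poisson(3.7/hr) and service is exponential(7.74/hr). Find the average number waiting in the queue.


ρ = 3.7/7.74 = 0.4780
Lq = ρ²/(1−ρ) = 0.2285/0.5220 = 0.4378

Final: 0.4378


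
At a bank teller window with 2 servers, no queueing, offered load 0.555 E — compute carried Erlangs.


B(2,0.555) = 0.090118 (Erlang-B)
Carried load = a(1 − B) = 0.555·(1 − 0.090118) = 0.555·0.909882 = 0.5050 E

Final: 0.5050 Erlangs


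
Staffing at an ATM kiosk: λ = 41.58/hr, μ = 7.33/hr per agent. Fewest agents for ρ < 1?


Stability requires cμ > λ ⇔ c > λ/μ.
λ/μ = 41.58/7.33 = 5.6726
Minimum integer c = ⌊5.6726⌋ + 1 = 6
Check: 6·7.33 = 43.98 > 41.58, while 5·7.33 = 36.65 ≤ 41.58

Final: 6 servers


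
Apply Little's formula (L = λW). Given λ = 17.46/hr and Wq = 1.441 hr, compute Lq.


Lq = λWq = 17.46·1.441 = 25.1599

Final: 25.1599


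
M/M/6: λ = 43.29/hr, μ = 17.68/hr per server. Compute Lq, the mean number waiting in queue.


a = λ/μ = 2.4485; ρ = a/6 = 0.4081
P₀ = 0.085988
Lq = P₀·a^c·ρ / (c!·(1−ρ)²) = 0.085988·215.49240·0.4081/(720·0.35036)
= 0.02998

Final: 0.02998


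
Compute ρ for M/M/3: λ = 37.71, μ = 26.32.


ρ = λ/(cμ) = 37.71/(3·26.32) = 37.71/78.96 = 0.4776

Final: 0.4776


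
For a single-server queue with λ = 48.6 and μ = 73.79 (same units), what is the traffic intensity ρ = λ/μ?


ρ = λ/μ = 48.6/73.79 = 0.6586

Final: 0.6586


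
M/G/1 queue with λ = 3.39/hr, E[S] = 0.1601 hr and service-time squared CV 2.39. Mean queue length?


ρ = λ·E[S] = 3.39·0.1601 = 0.5427
Lq = ρ²(1+C_s²)/(2(1−ρ)) = 0.2946·(1+2.39)/(2·0.4573)
= 0.2946·3.3900/0.9145 = 1.09191

Final: 1.09191


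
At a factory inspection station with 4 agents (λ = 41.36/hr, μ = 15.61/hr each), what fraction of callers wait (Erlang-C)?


a = λ/μ = 2.6496; ρ = a/4 = 0.6624
P₀ = 0.061190 (from M/M/c formula)
C(c,a) = [a^c/(c!(1−ρ))]·P₀ = [49.28452/(24·0.3376)]·0.061190
= 6.08263·0.061190 = 0.372197

Final: 0.372197


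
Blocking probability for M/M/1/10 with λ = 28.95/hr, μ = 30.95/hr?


ρ = λ/μ = 28.95/30.95 = 0.9354
P_K = (1−ρ)ρ^K/(1−ρ^(K+1)) = (0.06462·0.512719)/(1 − 0.479587)
= 0.033132/0.520413 = 0.063665

Final: 0.063665


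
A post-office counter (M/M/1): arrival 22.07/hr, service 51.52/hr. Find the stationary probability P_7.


ρ = 22.07/51.52 = 0.4284
P_n = (1−ρ)·ρ^n = (1 − 0.4284)·0.4284^7 = 0.5716·0.002647 = 0.001513

Final: 0.001513


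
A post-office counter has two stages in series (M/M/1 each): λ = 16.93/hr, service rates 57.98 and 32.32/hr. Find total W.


Each node sees arrival rate λ = 16.93/hr (tandem ⇒ throughput preserved).
W₁ = 1/(μ₁−λ) = 1/(57.98−16.93) = 0.02436 hr
W₂ = 1/(μ₂−λ) = 1/(32.32−16.93) = 0.06498 hr
W_total = W₁ + W₂ = 0.02436 + 0.06498 = 0.08934 hr

Final: 0.08934 hr


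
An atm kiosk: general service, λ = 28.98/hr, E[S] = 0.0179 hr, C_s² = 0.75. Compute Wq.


ρ = λ·E[S] = 28.98·0.0179 = 0.5187
E[S²] = E[S]²(1+C_s²) = 0.0179²·(1+0.75) = 0.0005607
Wq = λ·E[S²]/(2(1−ρ)) = 28.98·0.0005607/(2·0.4813) = 0.01688 hr

Final: 0.01688 hr


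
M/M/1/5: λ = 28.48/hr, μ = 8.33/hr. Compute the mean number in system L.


ρ = 28.48/8.33 = 3.4190
L = ρ[1 − (K+1)ρ^K + Kρ^(K+1)] / [(1−ρ)(1−ρ^(K+1))]
Numerator: 3.4190·(1 − 6·467.169969 + 5·1597.238983) = 17724.526631
Denominator: (-2.4190)·(-1596.238983) = 3861.250362
L = 17724.526631/3861.250362 = 4.5904

Final: 4.5904


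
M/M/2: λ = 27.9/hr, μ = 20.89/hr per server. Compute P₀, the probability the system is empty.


a = λ/μ = 27.9/20.89 = 1.3356; ρ = a/c = 0.6678
Σ_{k=0}^{1} a^k/k! (terms k=0..1) = 1.00000 + 1.33557 = 2.33557
Tail: a^2/(2!(1−ρ)) = 1.78374/(2·0.3322) = 2.68461
P₀ = 1/(2.33557 + 2.68461) = 1/5.02017 = 0.199196

Final: 0.199196


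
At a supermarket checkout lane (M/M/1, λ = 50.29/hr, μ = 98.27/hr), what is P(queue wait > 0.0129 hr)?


ρ = 50.29/98.27 = 0.5118
P(Wq > t) = ρ·e^{−(μ−λ)t} = 0.5118·e^{−0.6189}
= 0.5118·0.538514 = 0.275586

Final: 0.275586


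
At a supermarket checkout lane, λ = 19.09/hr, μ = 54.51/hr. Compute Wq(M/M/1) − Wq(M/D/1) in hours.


ρ = 19.09/54.51 = 0.3502
Wq(M/M/1) = ρ/(μ−λ) = 0.3502/35.42 = 0.009887 hr
Wq(M/D/1) = ρ/(2(μ−λ)) = 0.004944 hr
Savings = 0.009887 − 0.004944 = 0.004944 hr

Final: 0.004944 hr


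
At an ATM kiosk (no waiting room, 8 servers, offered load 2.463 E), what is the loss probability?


B(c,a) = (a^c/c!) / Σ_{k=0}^{c} a^k/k!
a^8/8! = 0.033589
Σ terms (k=0..8): 1.00000 + 2.46300 + 3.03318 + 2.49024 + 1.53337 + 0.75534 + 0.31007 + 0.10910 + 0.03359 = 11.727888
B = 0.033589/11.727888 = 0.002864

Final: 0.002864


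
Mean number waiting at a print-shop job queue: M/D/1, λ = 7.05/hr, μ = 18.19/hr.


ρ = 7.05/18.19 = 0.3876
M/D/1: Lq = ρ²/(2(1−ρ)) = 0.1502/(2·0.6124) = 0.12264

Final: 0.12264


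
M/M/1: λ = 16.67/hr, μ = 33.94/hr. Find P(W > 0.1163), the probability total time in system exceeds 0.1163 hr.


W ~ Exponential(μ−λ) for M/M/1.
μ − λ = 33.94 − 16.67 = 17.2700
P(W > t) = e^{−(μ−λ)t} = e^{−2.0085} = 0.134190

Final: 0.134190


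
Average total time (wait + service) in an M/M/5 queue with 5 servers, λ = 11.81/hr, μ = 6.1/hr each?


a = 1.9361; ρ = 0.3872; P₀ = 0.143367
Lq = P₀·a^c·ρ/(c!(1−ρ)²) = 0.03351
Wq = Lq/λ = 0.03351/11.81 = 0.002838 hr
W = Wq + 1/μ = 0.002838 + 0.16393 = 0.16677 hr

Final: 0.16677 hr


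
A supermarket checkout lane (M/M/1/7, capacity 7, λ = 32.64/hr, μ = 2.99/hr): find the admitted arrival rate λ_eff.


ρ = 10.9164; P_K = (1−ρ)ρ^7/(1−ρ^8) = 0.908395
λ_eff = λ(1 − P_K) = 32.64·(1 − 0.908395) = 32.64·0.091605 = 2.9900 /hr

Final: 2.9900 /hr


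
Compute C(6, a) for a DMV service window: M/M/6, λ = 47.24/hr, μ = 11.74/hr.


a = λ/μ = 4.0239; ρ = a/6 = 0.6706
P₀ = 0.016236 (from M/M/c formula)
C(c,a) = [a^c/(c!(1−ρ))]·P₀ = [4244.73666/(720·0.3294)]·0.016236
= 17.89986·0.016236 = 0.290619

Final: 0.290619


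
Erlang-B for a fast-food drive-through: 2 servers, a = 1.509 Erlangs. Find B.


B(c,a) = (a^c/c!) / Σ_{k=0}^{c} a^k/k!
a^2/2! = 1.138540
Σ terms (k=0..2): 1.00000 + 1.50900 + 1.13854 = 3.647540
B = 1.138540/3.647540 = 0.312139

Final: 0.312139


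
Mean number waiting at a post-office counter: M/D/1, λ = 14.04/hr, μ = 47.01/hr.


ρ = 14.04/47.01 = 0.2987
M/D/1: Lq = ρ²/(2(1−ρ)) = 0.08920/(2·0.7013) = 0.06359

Final: 0.06359


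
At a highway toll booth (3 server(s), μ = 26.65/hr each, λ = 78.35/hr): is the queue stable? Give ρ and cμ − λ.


Total capacity cμ = 3·26.65 = 79.95/hr
ρ = λ/(cμ) = 78.35/79.95 = 0.9800
Stable ⇔ ρ < 1: YES
Spare capacity = cμ − λ = 79.95 − 78.35 = 1.60/hr

Final: ρ = 0.9800; stable; margin = 1.60/hr


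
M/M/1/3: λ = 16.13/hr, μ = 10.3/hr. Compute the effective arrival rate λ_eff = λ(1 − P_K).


ρ = 1.5660; P_K = (1−ρ)ρ^3/(1−ρ^4) = 0.433519
λ_eff = λ(1 − P_K) = 16.13·(1 − 0.433519) = 16.13·0.566481 = 9.1373 /hr

Final: 9.1373 /hr


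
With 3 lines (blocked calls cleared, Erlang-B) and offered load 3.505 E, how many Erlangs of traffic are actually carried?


B(3,3.505) = 0.402631 (Erlang-B)
Carried load = a(1 − B) = 3.505·(1 − 0.402631) = 3.505·0.597369 = 2.0938 E

Final: 2.0938 Erlangs


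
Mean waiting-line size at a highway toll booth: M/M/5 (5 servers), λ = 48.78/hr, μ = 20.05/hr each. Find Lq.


a = λ/μ = 2.4329; ρ = a/5 = 0.4866
P₀ = 0.085941
Lq = P₀·a^c·ρ / (c!·(1−ρ)²) = 0.085941·85.23875·0.4866/(120·0.26360)
= 0.11269

Final: 0.11269


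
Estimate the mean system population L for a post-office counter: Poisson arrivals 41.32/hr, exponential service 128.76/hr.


ρ = λ/μ = 41.32/128.76 = 0.3209
L = ρ/(1−ρ) = 0.3209/(1 − 0.3209) = 0.3209/0.6791 = 0.4726

Final: 0.4726


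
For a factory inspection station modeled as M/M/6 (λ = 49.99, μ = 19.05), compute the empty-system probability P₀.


a = λ/μ = 49.99/19.05 = 2.6241; ρ = a/c = 0.4374
Σ_{k=0}^{5} a^k/k! (terms k=0..5) = 1.00000 + 2.62415 + 3.44307 + 3.01171 + 1.97579 + 1.03695 = 13.09168
Tail: a^6/(6!(1−ρ)) = 326.53440/(720·0.5626) = 0.80605
P₀ = 1/(13.09168 + 0.80605) = 1/13.89773 = 0.071954

Final: 0.071954


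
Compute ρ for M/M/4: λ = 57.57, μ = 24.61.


ρ = λ/(cμ) = 57.57/(4·24.61) = 57.57/98.44 = 0.5848

Final: 0.5848


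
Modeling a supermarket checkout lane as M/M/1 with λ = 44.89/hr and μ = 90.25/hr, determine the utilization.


ρ = λ/μ = 44.89/90.25 = 0.4974

Final: 0.4974


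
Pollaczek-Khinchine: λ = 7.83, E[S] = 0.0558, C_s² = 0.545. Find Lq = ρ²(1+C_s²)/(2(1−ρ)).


ρ = λ·E[S] = 7.83·0.0558 = 0.4369
Lq = ρ²(1+C_s²)/(2(1−ρ)) = 0.1909·(1+0.545)/(2·0.5631)
= 0.1909·1.5450/1.1262 = 0.26189

Final: 0.26189


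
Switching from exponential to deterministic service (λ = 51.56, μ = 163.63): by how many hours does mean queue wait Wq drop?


ρ = 51.56/163.63 = 0.3151
Wq(M/M/1) = ρ/(μ−λ) = 0.3151/112.07 = 0.002812 hr
Wq(M/D/1) = ρ/(2(μ−λ)) = 0.001406 hr
Savings = 0.002812 − 0.001406 = 0.001406 hr

Final: 0.001406 hr


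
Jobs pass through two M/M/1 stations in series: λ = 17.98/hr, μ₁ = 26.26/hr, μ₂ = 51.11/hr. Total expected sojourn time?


Each node sees arrival rate λ = 17.98/hr (tandem ⇒ throughput preserved).
W₁ = 1/(μ₁−λ) = 1/(26.26−17.98) = 0.12077 hr
W₂ = 1/(μ₂−λ) = 1/(51.11−17.98) = 0.03018 hr
W_total = W₁ + W₂ = 0.12077 + 0.03018 = 0.15096 hr

Final: 0.15096 hr


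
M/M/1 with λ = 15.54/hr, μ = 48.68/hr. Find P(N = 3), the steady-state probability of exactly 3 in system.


ρ = 15.54/48.68 = 0.3192
P_n = (1−ρ)·ρ^n = (1 − 0.3192)·0.3192^3 = 0.6808·0.032531 = 0.022146

Final: 0.022146


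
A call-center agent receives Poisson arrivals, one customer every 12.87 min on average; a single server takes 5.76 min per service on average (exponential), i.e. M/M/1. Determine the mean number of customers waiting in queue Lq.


λ = 60/12.87 = 4.6620 /hr
μ = 60/5.76 = 10.4167 /hr
ρ = λ/μ = 4.6620/10.4167 = 0.4476
Lq = ρ²/(1−ρ) = 0.2003/0.5524 = 0.3626

Final: 0.3626


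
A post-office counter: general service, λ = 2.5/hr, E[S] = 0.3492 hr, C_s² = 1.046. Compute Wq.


ρ = λ·E[S] = 2.5·0.3492 = 0.8730
E[S²] = E[S]²(1+C_s²) = 0.3492²·(1+1.046) = 0.249491
Wq = λ·E[S²]/(2(1−ρ)) = 2.5·0.249491/(2·0.1270) = 2.45562 hr

Final: 2.45562 hr


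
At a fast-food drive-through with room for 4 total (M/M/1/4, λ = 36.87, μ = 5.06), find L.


ρ = 36.87/5.06 = 7.2866
L = ρ[1 − (K+1)ρ^K + Kρ^(K+1)] / [(1−ρ)(1−ρ^(K+1))]
Numerator: 7.2866·(1 − 5·2818.970188 + 4·20540.598981) = 495985.623217
Denominator: (-6.2866)·(-20539.598981) = 129123.447348
L = 495985.623217/129123.447348 = 3.8412

Final: 3.8412


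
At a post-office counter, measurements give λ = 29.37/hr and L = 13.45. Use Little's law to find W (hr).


W = L/λ = 13.45/29.37 = 0.4580 hr

Final: 0.4580 hr


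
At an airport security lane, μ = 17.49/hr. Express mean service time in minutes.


Mean service time = 1/μ = 1/17.49 hour = 0.05718 hour
In minutes: 0.05718 × 60 = 3.4305 min

Final: 3.4305 min


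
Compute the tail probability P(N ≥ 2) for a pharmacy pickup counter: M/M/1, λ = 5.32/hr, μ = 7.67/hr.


ρ = 5.32/7.67 = 0.6936
P(N ≥ n) = ρ^n = 0.6936^2 = 0.481097

Final: 0.481097


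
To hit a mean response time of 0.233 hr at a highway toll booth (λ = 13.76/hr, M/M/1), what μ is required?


W = 1/(μ−λ) ⇒ μ − λ = 1/W = 1/0.233 = 4.2918
μ = λ + 1/W = 13.76 + 4.2918 = 18.0518 per hr

Final: 18.0518 /hr


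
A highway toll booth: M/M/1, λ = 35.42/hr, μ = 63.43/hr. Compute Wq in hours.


ρ = 35.42/63.43 = 0.5584
Wq = ρ/(μ−λ) = 0.5584/(63.43 − 35.42) = 0.5584/28.01 = 0.01994 hr

Final: 0.01994 hr


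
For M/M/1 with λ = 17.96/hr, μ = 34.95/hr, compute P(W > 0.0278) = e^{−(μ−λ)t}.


W ~ Exponential(μ−λ) for M/M/1.
μ − λ = 34.95 − 17.96 = 16.9900
P(W > t) = e^{−(μ−λ)t} = e^{−0.4723} = 0.623553

Final: 0.623553


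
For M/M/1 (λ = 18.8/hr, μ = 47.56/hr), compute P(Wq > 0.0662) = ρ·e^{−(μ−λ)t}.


ρ = 18.8/47.56 = 0.3953
P(Wq > t) = ρ·e^{−(μ−λ)t} = 0.3953·e^{−1.9039}
= 0.3953·0.148985 = 0.058892

Final: 0.058892


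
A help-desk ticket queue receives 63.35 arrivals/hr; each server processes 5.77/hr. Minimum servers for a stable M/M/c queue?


Stability requires cμ > λ ⇔ c > λ/μ.
λ/μ = 63.35/5.77 = 10.9792
Minimum integer c = ⌊10.9792⌋ + 1 = 11
Check: 11·5.77 = 63.47 > 63.35, while 10·5.77 = 57.70 ≤ 63.35

Final: 11 servers


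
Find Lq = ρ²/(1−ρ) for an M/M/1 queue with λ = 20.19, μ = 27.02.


ρ = 20.19/27.02 = 0.7472
Lq = ρ²/(1−ρ) = 0.5583/0.2528 = 2.2089

Final: 2.2089


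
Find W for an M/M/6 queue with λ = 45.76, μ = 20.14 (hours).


a = 2.2721; ρ = 0.3787; P₀ = 0.102766
Lq = P₀·a^c·ρ/(c!(1−ρ)²) = 0.01926
Wq = Lq/λ = 0.01926/45.76 = 0.0004210 hr
W = Wq + 1/μ = 0.0004210 + 0.04965 = 0.05007 hr

Final: 0.05007 hr


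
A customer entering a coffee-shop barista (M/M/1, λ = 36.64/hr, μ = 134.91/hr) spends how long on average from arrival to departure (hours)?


W = 1/(μ−λ) = 1/(134.91 − 36.64) = 1/98.27 = 0.01018 hr

Final: 0.01018 hr


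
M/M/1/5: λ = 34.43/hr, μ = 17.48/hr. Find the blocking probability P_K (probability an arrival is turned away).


ρ = λ/μ = 34.43/17.48 = 1.9697
P_K = (1−ρ)ρ^K/(1−ρ^(K+1)) = (-0.9697·29.646810)/(1 − 58.394718)
= -28.747908/-57.394718 = 0.500881

Final: 0.500881


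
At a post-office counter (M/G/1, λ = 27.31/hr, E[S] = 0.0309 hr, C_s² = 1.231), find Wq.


ρ = λ·E[S] = 27.31·0.0309 = 0.8439
E[S²] = E[S]²(1+C_s²) = 0.0309²·(1+1.231) = 0.002130
Wq = λ·E[S²]/(2(1−ρ)) = 27.31·0.002130/(2·0.1561) = 0.18631 hr

Final: 0.18631 hr


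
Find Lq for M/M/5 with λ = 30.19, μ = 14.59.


a = λ/μ = 2.0692; ρ = a/5 = 0.4138
P₀ = 0.125158
Lq = P₀·a^c·ρ / (c!·(1−ρ)²) = 0.125158·37.93491·0.4138/(120·0.34358)
= 0.04766

Final: 0.04766


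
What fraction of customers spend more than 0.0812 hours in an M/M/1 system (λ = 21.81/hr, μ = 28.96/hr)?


W ~ Exponential(μ−λ) for M/M/1.
μ − λ = 28.96 − 21.81 = 7.1500
P(W > t) = e^{−(μ−λ)t} = e^{−0.5806} = 0.559574

Final: 0.559574


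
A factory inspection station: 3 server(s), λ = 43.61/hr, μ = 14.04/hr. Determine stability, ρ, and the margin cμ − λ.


Total capacity cμ = 3·14.04 = 42.12/hr
ρ = λ/(cμ) = 43.61/42.12 = 1.0354
Stable ⇔ ρ < 1: NO
Spare capacity = cμ − λ = 42.12 − 43.61 = -1.49/hr

Final: ρ = 1.0354; unstable; margin = -1.49/hr


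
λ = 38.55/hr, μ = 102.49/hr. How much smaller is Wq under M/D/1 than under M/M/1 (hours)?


ρ = 38.55/102.49 = 0.3761
Wq(M/M/1) = ρ/(μ−λ) = 0.3761/63.94 = 0.005883 hr
Wq(M/D/1) = ρ/(2(μ−λ)) = 0.002941 hr
Savings = 0.005883 − 0.002941 = 0.002941 hr

Final: 0.002941 hr


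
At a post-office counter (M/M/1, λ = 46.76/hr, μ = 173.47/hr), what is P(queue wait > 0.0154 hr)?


ρ = 46.76/173.47 = 0.2696
P(Wq > t) = ρ·e^{−(μ−λ)t} = 0.2696·e^{−1.9513}
= 0.2696·0.142084 = 0.038300

Final: 0.038300


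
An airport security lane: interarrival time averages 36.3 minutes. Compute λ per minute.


λ = 1/(interarrival time) in consistent units.
1 minute = 1 min, so λ = 1/36.3 = 0.02755 per minute

Final: 0.02755 /min


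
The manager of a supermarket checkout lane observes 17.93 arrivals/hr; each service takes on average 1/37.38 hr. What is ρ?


ρ = λ/μ = 17.93/37.38 = 0.4797

Final: 0.4797


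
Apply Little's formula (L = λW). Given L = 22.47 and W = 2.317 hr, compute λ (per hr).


λ = L/W = 22.47/2.317 = 9.6979 /hr

Final: 9.6979 /hr


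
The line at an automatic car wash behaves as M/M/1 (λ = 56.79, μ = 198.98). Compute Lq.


ρ = 56.79/198.98 = 0.2854
Lq = ρ²/(1−ρ) = 0.08146/0.7146 = 0.1140

Final: 0.1140


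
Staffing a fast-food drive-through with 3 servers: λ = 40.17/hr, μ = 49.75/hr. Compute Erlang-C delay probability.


a = λ/μ = 0.8074; ρ = a/3 = 0.2691
P₀ = 0.443762 (from M/M/c formula)
C(c,a) = [a^c/(c!(1−ρ))]·P₀ = [0.52641/(6·0.7309)]·0.443762
= 0.12005·0.443762 = 0.053271

Final: 0.053271


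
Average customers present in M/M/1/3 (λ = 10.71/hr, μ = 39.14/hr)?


ρ = 10.71/39.14 = 0.2736
L = ρ[1 − (K+1)ρ^K + Kρ^(K+1)] / [(1−ρ)(1−ρ^(K+1))]
Numerator: 0.2736·(1 − 4·0.020488 + 3·0.005606) = 0.255810
Denominator: (0.7264)·(0.994394) = 0.722295
L = 0.255810/0.722295 = 0.3542

Final: 0.3542


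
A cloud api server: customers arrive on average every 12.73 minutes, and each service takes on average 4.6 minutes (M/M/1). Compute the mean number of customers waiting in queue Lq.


λ = 60/12.73 = 4.7133 /hr
μ = 60/4.6 = 13.0435 /hr
ρ = λ/μ = 4.7133/13.0435 = 0.3614
Lq = ρ²/(1−ρ) = 0.1306/0.6386 = 0.2045

Final: 0.2045


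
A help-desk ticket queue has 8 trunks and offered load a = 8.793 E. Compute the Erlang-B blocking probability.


B(c,a) = (a^c/c!) / Σ_{k=0}^{c} a^k/k!
a^8/8! = 886.290434
Σ terms (k=0..8): 1.00000 + 8.79300 + 38.65842 + 113.30784 + 249.07896 + 438.03027 + 641.93336 + 806.36000 + 886.29043 = 3183.452285
B = 886.290434/3183.452285 = 0.278405

Final: 0.278405


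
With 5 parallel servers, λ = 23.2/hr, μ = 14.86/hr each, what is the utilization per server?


ρ = λ/(cμ) = 23.2/(5·14.86) = 23.2/74.30 = 0.3122

Final: 0.3122


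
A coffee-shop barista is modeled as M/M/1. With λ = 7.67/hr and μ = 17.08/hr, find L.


ρ = λ/μ = 7.67/17.08 = 0.4491
L = ρ/(1−ρ) = 0.4491/(1 − 0.4491) = 0.4491/0.5509 = 0.8151

Final: 0.8151


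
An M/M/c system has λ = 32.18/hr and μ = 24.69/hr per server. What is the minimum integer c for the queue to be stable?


Stability requires cμ > λ ⇔ c > λ/μ.
λ/μ = 32.18/24.69 = 1.3034
Minimum integer c = ⌊1.3034⌋ + 1 = 2
Check: 2·24.69 = 49.38 > 32.18, while 1·24.69 = 24.69 ≤ 32.18

Final: 2 servers


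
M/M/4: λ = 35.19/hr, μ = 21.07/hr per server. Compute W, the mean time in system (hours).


a = 1.6701; ρ = 0.4175; P₀ = 0.185258
Lq = P₀·a^c·ρ/(c!(1−ρ)²) = 0.07392
Wq = Lq/λ = 0.07392/35.19 = 0.002100 hr
W = Wq + 1/μ = 0.002100 + 0.04746 = 0.04956 hr

Final: 0.04956 hr


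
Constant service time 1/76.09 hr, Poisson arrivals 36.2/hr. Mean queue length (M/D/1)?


ρ = 36.2/76.09 = 0.4758
M/D/1: Lq = ρ²/(2(1−ρ)) = 0.2263/(2·0.5242) = 0.21587

Final: 0.21587


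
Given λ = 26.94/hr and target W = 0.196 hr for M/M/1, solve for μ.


W = 1/(μ−λ) ⇒ μ − λ = 1/W = 1/0.196 = 5.1020
μ = λ + 1/W = 26.94 + 5.1020 = 32.0420 per hr

Final: 32.0420 /hr


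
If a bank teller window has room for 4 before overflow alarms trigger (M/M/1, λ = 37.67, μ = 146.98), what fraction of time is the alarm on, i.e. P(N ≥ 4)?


ρ = 37.67/146.98 = 0.2563
P(N ≥ n) = ρ^n = 0.2563^4 = 0.004315

Final: 0.004315


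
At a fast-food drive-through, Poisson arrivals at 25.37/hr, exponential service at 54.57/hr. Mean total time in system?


W = 1/(μ−λ) = 1/(54.57 − 25.37) = 1/29.20 = 0.03425 hr

Final: 0.03425 hr


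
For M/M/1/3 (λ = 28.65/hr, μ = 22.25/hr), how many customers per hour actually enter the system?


ρ = 1.2876; P_K = (1−ρ)ρ^3/(1−ρ^4) = 0.351106
λ_eff = λ(1 − P_K) = 28.65·(1 − 0.351106) = 28.65·0.648894 = 18.5908 /hr

Final: 18.5908 /hr


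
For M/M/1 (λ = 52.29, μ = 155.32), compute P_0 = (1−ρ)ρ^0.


ρ = 52.29/155.32 = 0.3367
P_n = (1−ρ)·ρ^n = (1 − 0.3367)·0.3367^0 = 0.6633·1.000000 = 0.663340

Final: 0.663340


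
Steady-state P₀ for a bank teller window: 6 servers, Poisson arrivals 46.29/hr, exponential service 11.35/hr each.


a = λ/μ = 46.29/11.35 = 4.0784; ρ = a/c = 0.6797
Σ_{k=0}^{5} a^k/k! (terms k=0..5) = 1.00000 + 4.07841 + 8.31673 + 11.30636 + 11.52800 + 9.40319 = 45.63270
Tail: a^6/(6!(1−ρ)) = 4602.01379/(720·0.3203) = 19.95753
P₀ = 1/(45.63270 + 19.95753) = 1/65.59023 = 0.015246

Final: 0.015246


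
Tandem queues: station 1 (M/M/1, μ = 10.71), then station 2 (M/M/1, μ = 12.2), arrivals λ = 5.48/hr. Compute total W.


Each node sees arrival rate λ = 5.48/hr (tandem ⇒ throughput preserved).
W₁ = 1/(μ₁−λ) = 1/(10.71−5.48) = 0.19120 hr
W₂ = 1/(μ₂−λ) = 1/(12.2−5.48) = 0.14881 hr
W_total = W₁ + W₂ = 0.19120 + 0.14881 = 0.34001 hr

Final: 0.34001 hr


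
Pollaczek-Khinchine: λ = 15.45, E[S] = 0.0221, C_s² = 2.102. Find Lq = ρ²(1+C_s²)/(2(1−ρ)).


ρ = λ·E[S] = 15.45·0.0221 = 0.3414
Lq = ρ²(1+C_s²)/(2(1−ρ)) = 0.1166·(1+2.102)/(2·0.6586)
= 0.1166·3.1020/1.3171 = 0.27458

Final: 0.27458


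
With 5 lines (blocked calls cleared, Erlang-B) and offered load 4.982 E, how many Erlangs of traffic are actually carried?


B(5,4.982) = 0.283405 (Erlang-B)
Carried load = a(1 − B) = 4.982·(1 − 0.283405) = 4.982·0.716595 = 3.5701 E

Final: 3.5701 Erlangs


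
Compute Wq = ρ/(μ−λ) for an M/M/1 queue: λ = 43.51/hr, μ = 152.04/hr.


ρ = 43.51/152.04 = 0.2862
Wq = ρ/(μ−λ) = 0.2862/(152.04 − 43.51) = 0.2862/108.53 = 0.002637 hr

Final: 0.002637 hr


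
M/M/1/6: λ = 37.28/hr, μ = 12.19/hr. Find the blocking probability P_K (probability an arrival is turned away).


ρ = λ/μ = 37.28/12.19 = 3.0582
P_K = (1−ρ)ρ^K/(1−ρ^(K+1)) = (-2.0582·818.150478)/(1 − 2502.104169)
= -1683.953691/-2501.104169 = 0.673284

Final: 0.673284


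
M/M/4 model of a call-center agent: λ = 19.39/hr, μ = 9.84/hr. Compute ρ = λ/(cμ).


ρ = λ/(cμ) = 19.39/(4·9.84) = 19.39/39.36 = 0.4926

Final: 0.4926


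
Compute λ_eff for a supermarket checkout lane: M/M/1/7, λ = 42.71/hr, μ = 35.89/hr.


ρ = 1.1900; P_K = (1−ρ)ρ^7/(1−ρ^8) = 0.212520
λ_eff = λ(1 − P_K) = 42.71·(1 − 0.212520) = 42.71·0.787480 = 33.6333 /hr

Final: 33.6333 /hr


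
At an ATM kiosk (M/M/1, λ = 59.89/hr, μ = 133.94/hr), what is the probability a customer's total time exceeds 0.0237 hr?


W ~ Exponential(μ−λ) for M/M/1.
μ − λ = 133.94 − 59.89 = 74.0500
P(W > t) = e^{−(μ−λ)t} = e^{−1.7550} = 0.172910

Final: 0.172910


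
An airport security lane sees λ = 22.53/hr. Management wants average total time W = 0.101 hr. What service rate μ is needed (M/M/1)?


W = 1/(μ−λ) ⇒ μ − λ = 1/W = 1/0.101 = 9.9010
μ = λ + 1/W = 22.53 + 9.9010 = 32.4310 per hr

Final: 32.4310 /hr


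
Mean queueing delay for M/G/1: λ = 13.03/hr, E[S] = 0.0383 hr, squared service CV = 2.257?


ρ = λ·E[S] = 13.03·0.0383 = 0.4990
E[S²] = E[S]²(1+C_s²) = 0.0383²·(1+2.257) = 0.004778
Wq = λ·E[S²]/(2(1−ρ)) = 13.03·0.004778/(2·0.5010) = 0.06213 hr

Final: 0.06213 hr


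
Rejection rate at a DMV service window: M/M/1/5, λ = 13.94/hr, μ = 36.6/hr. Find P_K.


ρ = λ/μ = 13.94/36.6 = 0.3809
P_K = (1−ρ)ρ^K/(1−ρ^(K+1)) = (0.6191·0.008015)/(1 − 0.003053)
= 0.004962/0.996947 = 0.004978

Final: 0.004978


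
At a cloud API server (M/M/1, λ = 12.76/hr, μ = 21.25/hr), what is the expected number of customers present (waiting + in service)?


ρ = λ/μ = 12.76/21.25 = 0.6005
L = ρ/(1−ρ) = 0.6005/(1 − 0.6005) = 0.6005/0.3995 = 1.5029

Final: 1.5029


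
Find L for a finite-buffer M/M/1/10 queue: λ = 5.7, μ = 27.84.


ρ = 5.7/27.84 = 0.2047
L = ρ[1 − (K+1)ρ^K + Kρ^(K+1)] / [(1−ρ)(1−ρ^(K+1))]
Numerator: 0.2047·(1 − 11·0.0000001294 + 10·0.00000002650) = 0.204741
Denominator: (0.7953)·(1.000000) = 0.795259
L = 0.204741/0.795259 = 0.2575

Final: 0.2575


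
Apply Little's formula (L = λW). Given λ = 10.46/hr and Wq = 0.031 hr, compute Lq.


Lq = λWq = 10.46·0.031 = 0.3243

Final: 0.3243


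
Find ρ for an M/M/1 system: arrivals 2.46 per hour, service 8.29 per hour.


ρ = λ/μ = 2.46/8.29 = 0.2967

Final: 0.2967


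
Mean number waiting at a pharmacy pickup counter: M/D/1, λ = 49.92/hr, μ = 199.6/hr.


ρ = 49.92/199.6 = 0.2501
M/D/1: Lq = ρ²/(2(1−ρ)) = 0.06255/(2·0.7499) = 0.04171

Final: 0.04171


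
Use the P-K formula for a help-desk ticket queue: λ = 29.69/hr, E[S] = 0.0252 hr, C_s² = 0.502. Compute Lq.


ρ = λ·E[S] = 29.69·0.0252 = 0.7482
Lq = ρ²(1+C_s²)/(2(1−ρ)) = 0.5598·(1+0.502)/(2·0.2518)
= 0.5598·1.5020/0.5036 = 1.66949

Final: 1.66949


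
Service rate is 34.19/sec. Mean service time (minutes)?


Mean service time = 1/μ = 1/34.19 second = 0.02925 second
In minutes: 0.02925 × 0.0166667 = 0.0004875 min

Final: 0.0004875 min


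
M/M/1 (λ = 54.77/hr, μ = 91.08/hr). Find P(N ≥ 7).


ρ = 54.77/91.08 = 0.6013
P(N ≥ n) = ρ^n = 0.6013^7 = 0.028434

Final: 0.028434
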